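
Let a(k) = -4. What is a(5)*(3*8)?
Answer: -96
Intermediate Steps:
a(5)*(3*8) = -12*8 = -4*24 = -96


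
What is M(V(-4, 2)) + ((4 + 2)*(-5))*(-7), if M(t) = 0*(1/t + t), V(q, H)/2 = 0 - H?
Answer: 210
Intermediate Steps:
V(q, H) = -2*H (V(q, H) = 2*(0 - H) = 2*(-H) = -2*H)
M(t) = 0 (M(t) = 0*(t + 1/t) = 0)
M(V(-4, 2)) + ((4 + 2)*(-5))*(-7) = 0 + ((4 + 2)*(-5))*(-7) = 0 + (6*(-5))*(-7) = 0 - 30*(-7) = 0 + 210 = 210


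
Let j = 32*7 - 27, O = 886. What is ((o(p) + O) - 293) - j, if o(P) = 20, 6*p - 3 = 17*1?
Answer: 416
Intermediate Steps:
p = 10/3 (p = 1/2 + (17*1)/6 = 1/2 + (1/6)*17 = 1/2 + 17/6 = 10/3 ≈ 3.3333)
j = 197 (j = 224 - 27 = 197)
((o(p) + O) - 293) - j = ((20 + 886) - 293) - 1*197 = (906 - 293) - 197 = 613 - 197 = 416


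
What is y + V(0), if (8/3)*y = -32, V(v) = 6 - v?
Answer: -6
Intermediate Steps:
y = -12 (y = (3/8)*(-32) = -12)
y + V(0) = -12 + (6 - 1*0) = -12 + (6 + 0) = -12 + 6 = -6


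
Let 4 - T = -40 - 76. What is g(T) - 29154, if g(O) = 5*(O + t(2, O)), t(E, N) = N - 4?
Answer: -27974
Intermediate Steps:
t(E, N) = -4 + N
T = 120 (T = 4 - (-40 - 76) = 4 - 1*(-116) = 4 + 116 = 120)
g(O) = -20 + 10*O (g(O) = 5*(O + (-4 + O)) = 5*(-4 + 2*O) = -20 + 10*O)
g(T) - 29154 = (-20 + 10*120) - 29154 = (-20 + 1200) - 29154 = 1180 - 29154 = -27974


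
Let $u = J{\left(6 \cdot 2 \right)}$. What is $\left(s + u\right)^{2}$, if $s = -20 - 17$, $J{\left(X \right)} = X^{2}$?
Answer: $11449$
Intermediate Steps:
$s = -37$
$u = 144$ ($u = \left(6 \cdot 2\right)^{2} = 12^{2} = 144$)
$\left(s + u\right)^{2} = \left(-37 + 144\right)^{2} = 107^{2} = 11449$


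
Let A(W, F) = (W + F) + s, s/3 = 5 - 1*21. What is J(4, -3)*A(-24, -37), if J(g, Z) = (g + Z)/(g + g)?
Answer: -109/8 ≈ -13.625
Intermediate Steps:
s = -48 (s = 3*(5 - 1*21) = 3*(5 - 21) = 3*(-16) = -48)
J(g, Z) = (Z + g)/(2*g) (J(g, Z) = (Z + g)/((2*g)) = (Z + g)*(1/(2*g)) = (Z + g)/(2*g))
A(W, F) = -48 + F + W (A(W, F) = (W + F) - 48 = (F + W) - 48 = -48 + F + W)
J(4, -3)*A(-24, -37) = ((1/2)*(-3 + 4)/4)*(-48 - 37 - 24) = ((1/2)*(1/4)*1)*(-109) = (1/8)*(-109) = -109/8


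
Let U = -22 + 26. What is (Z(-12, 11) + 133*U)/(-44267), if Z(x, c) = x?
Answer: -520/44267 ≈ -0.011747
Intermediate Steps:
U = 4
(Z(-12, 11) + 133*U)/(-44267) = (-12 + 133*4)/(-44267) = (-12 + 532)*(-1/44267) = 520*(-1/44267) = -520/44267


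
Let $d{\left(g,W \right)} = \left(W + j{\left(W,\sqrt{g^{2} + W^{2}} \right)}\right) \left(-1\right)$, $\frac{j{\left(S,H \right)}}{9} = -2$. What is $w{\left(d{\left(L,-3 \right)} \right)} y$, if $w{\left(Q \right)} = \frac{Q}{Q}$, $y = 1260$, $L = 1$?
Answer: $1260$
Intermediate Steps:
$j{\left(S,H \right)} = -18$ ($j{\left(S,H \right)} = 9 \left(-2\right) = -18$)
$d{\left(g,W \right)} = 18 - W$ ($d{\left(g,W \right)} = \left(W - 18\right) \left(-1\right) = \left(-18 + W\right) \left(-1\right) = 18 - W$)
$w{\left(Q \right)} = 1$
$w{\left(d{\left(L,-3 \right)} \right)} y = 1 \cdot 1260 = 1260$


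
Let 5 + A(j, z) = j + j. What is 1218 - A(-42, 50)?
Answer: 1307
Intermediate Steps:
A(j, z) = -5 + 2*j (A(j, z) = -5 + (j + j) = -5 + 2*j)
1218 - A(-42, 50) = 1218 - (-5 + 2*(-42)) = 1218 - (-5 - 84) = 1218 - 1*(-89) = 1218 + 89 = 1307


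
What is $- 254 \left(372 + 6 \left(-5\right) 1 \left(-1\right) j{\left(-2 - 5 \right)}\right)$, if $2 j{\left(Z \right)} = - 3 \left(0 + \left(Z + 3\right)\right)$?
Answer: $-140208$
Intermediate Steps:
$j{\left(Z \right)} = - \frac{9}{2} - \frac{3 Z}{2}$ ($j{\left(Z \right)} = \frac{\left(-3\right) \left(0 + \left(Z + 3\right)\right)}{2} = \frac{\left(-3\right) \left(0 + \left(3 + Z\right)\right)}{2} = \frac{\left(-3\right) \left(3 + Z\right)}{2} = \frac{-9 - 3 Z}{2} = - \frac{9}{2} - \frac{3 Z}{2}$)
$- 254 \left(372 + 6 \left(-5\right) 1 \left(-1\right) j{\left(-2 - 5 \right)}\right) = - 254 \left(372 + 6 \left(-5\right) 1 \left(-1\right) \left(- \frac{9}{2} - \frac{3 \left(-2 - 5\right)}{2}\right)\right) = - 254 \left(372 - 30 \left(- (- \frac{9}{2} - \frac{3 \left(-2 - 5\right)}{2})\right)\right) = - 254 \left(372 - 30 \left(- (- \frac{9}{2} - - \frac{21}{2})\right)\right) = - 254 \left(372 - 30 \left(- (- \frac{9}{2} + \frac{21}{2})\right)\right) = - 254 \left(372 - 30 \left(\left(-1\right) 6\right)\right) = - 254 \left(372 - -180\right) = - 254 \left(372 + 180\right) = \left(-254\right) 552 = -140208$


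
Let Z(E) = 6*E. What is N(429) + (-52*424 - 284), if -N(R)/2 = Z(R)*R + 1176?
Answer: -2233176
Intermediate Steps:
N(R) = -2352 - 12*R² (N(R) = -2*((6*R)*R + 1176) = -2*(6*R² + 1176) = -2*(1176 + 6*R²) = -2352 - 12*R²)
N(429) + (-52*424 - 284) = (-2352 - 12*429²) + (-52*424 - 284) = (-2352 - 12*184041) + (-22048 - 284) = (-2352 - 2208492) - 22332 = -2210844 - 22332 = -2233176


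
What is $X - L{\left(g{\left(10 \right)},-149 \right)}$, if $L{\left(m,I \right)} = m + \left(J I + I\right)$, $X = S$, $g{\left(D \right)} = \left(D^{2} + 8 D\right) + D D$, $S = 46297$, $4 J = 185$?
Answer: $\frac{212229}{4} \approx 53057.0$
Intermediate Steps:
$J = \frac{185}{4}$ ($J = \frac{1}{4} \cdot 185 = \frac{185}{4} \approx 46.25$)
$g{\left(D \right)} = 2 D^{2} + 8 D$ ($g{\left(D \right)} = \left(D^{2} + 8 D\right) + D^{2} = 2 D^{2} + 8 D$)
$X = 46297$
$L{\left(m,I \right)} = m + \frac{189 I}{4}$ ($L{\left(m,I \right)} = m + \left(\frac{185 I}{4} + I\right) = m + \frac{189 I}{4}$)
$X - L{\left(g{\left(10 \right)},-149 \right)} = 46297 - \left(2 \cdot 10 \left(4 + 10\right) + \frac{189}{4} \left(-149\right)\right) = 46297 - \left(2 \cdot 10 \cdot 14 - \frac{28161}{4}\right) = 46297 - \left(280 - \frac{28161}{4}\right) = 46297 - - \frac{27041}{4} = 46297 + \frac{27041}{4} = \frac{212229}{4}$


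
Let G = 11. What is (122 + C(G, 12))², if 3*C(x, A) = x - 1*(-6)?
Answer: 146689/9 ≈ 16299.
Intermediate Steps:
C(x, A) = 2 + x/3 (C(x, A) = (x - 1*(-6))/3 = (x + 6)/3 = (6 + x)/3 = 2 + x/3)
(122 + C(G, 12))² = (122 + (2 + (⅓)*11))² = (122 + (2 + 11/3))² = (122 + 17/3)² = (383/3)² = 146689/9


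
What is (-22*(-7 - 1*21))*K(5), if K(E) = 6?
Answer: 3696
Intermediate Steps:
(-22*(-7 - 1*21))*K(5) = -22*(-7 - 1*21)*6 = -22*(-7 - 21)*6 = -22*(-28)*6 = 616*6 = 3696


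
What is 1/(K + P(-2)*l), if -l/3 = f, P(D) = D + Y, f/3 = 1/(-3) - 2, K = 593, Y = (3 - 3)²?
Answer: 1/551 ≈ 0.0018149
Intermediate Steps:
Y = 0 (Y = 0² = 0)
f = -7 (f = 3*(1/(-3) - 2) = 3*(-⅓ - 2) = 3*(-7/3) = -7)
P(D) = D (P(D) = D + 0 = D)
l = 21 (l = -3*(-7) = 21)
1/(K + P(-2)*l) = 1/(593 - 2*21) = 1/(593 - 42) = 1/551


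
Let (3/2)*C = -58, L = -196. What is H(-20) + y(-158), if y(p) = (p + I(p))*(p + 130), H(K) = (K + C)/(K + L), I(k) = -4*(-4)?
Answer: 322078/81 ≈ 3976.3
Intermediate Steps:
I(k) = 16
C = -116/3 (C = (⅔)*(-58) = -116/3 ≈ -38.667)
H(K) = (-116/3 + K)/(-196 + K) (H(K) = (K - 116/3)/(K - 196) = (-116/3 + K)/(-196 + K))
y(p) = (16 + p)*(130 + p) (y(p) = (p + 16)*(p + 130) = (16 + p)*(130 + p))
H(-20) + y(-158) = (-116/3 - 20)/(-196 - 20) + (2080 + (-158)² + 146*(-158)) = -176/3/(-216) + (2080 + 24964 - 23068) = -1/216*(-176/3) + 3976 = 22/81 + 3976 = 322078/81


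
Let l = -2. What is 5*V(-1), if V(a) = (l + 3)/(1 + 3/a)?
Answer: -5/2 ≈ -2.5000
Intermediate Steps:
V(a) = 1/(1 + 3/a) (V(a) = (-2 + 3)/(1 + 3/a) = 1/(1 + 3/a))
5*V(-1) = 5*(-1/(3 - 1)) = 5*(-1/2) = 5*(-1*½) = 5*(-½) = -5/2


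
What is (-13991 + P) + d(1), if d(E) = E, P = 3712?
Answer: -10278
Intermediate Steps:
(-13991 + P) + d(1) = (-13991 + 3712) + 1 = -10279 + 1 = -10278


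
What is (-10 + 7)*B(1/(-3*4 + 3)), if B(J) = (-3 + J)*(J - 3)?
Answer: -784/27 ≈ -29.037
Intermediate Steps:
B(J) = (-3 + J)**2 (B(J) = (-3 + J)*(-3 + J) = (-3 + J)**2)
(-10 + 7)*B(1/(-3*4 + 3)) = (-10 + 7)*(-3 + 1/(-3*4 + 3))**2 = -3*(-3 + 1/(-12 + 3))**2 = -3*(-3 + 1/(-9))**2 = -3*(-3 - 1/9)**2 = -3*(-28/9)**2 = -3*784/81 = -784/27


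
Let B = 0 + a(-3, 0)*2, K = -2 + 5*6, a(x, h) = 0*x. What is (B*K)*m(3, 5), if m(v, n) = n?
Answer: 0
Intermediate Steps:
a(x, h) = 0
K = 28 (K = -2 + 30 = 28)
B = 0 (B = 0 + 0*2 = 0 + 0 = 0)
(B*K)*m(3, 5) = (0*28)*5 = 0*5 = 0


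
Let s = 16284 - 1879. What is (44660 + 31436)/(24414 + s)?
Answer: 76096/38819 ≈ 1.9603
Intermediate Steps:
s = 14405
(44660 + 31436)/(24414 + s) = (44660 + 31436)/(24414 + 14405) = 76096/38819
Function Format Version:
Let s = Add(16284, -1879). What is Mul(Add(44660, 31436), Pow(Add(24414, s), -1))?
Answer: Rational(76096, 38819) ≈ 1.9603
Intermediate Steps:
s = 14405
Mul(Add(44660, 31436), Pow(Add(24414, s), -1)) = Mul(Add(44660, 31436), Pow(Add(24414, 14405), -1)) = Mul(76096, Pow(38819, -1)) = Mul(76096, Rational(1, 38819)) = Rational(76096, 38819)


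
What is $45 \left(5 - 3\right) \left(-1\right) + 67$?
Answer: $-23$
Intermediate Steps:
$45 \left(5 - 3\right) \left(-1\right) + 67 = 45 \cdot 2 \left(-1\right) + 67 = 45 \left(-2\right) + 67 = -90 + 67 = -23$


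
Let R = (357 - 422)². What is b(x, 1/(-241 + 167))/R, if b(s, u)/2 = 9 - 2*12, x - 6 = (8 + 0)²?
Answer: -6/845 ≈ -0.0071006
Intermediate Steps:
R = 4225 (R = (-65)² = 4225)
x = 70 (x = 6 + (8 + 0)² = 6 + 8² = 6 + 64 = 70)
b(s, u) = -30 (b(s, u) = 2*(9 - 2*12) = 2*(9 - 24) = 2*(-15) = -30)
b(x, 1/(-241 + 167))/R = -30/4225 = -30*1/4225 = -6/845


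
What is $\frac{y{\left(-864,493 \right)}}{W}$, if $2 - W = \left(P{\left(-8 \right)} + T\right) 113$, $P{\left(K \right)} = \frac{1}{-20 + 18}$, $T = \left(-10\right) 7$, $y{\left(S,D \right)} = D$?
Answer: $\frac{986}{15937} \approx 0.061869$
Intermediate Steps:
$T = -70$
$P{\left(K \right)} = - \frac{1}{2}$ ($P{\left(K \right)} = \frac{1}{-2} = - \frac{1}{2}$)
$W = \frac{15937}{2}$ ($W = 2 - \left(- \frac{1}{2} - 70\right) 113 = 2 - \left(- \frac{141}{2}\right) 113 = 2 - - \frac{15933}{2} = 2 + \frac{15933}{2} = \frac{15937}{2} \approx 7968.5$)
$\frac{y{\left(-864,493 \right)}}{W} = \frac{493}{\frac{15937}{2}} = 493 \cdot \frac{2}{15937} = \frac{986}{15937}$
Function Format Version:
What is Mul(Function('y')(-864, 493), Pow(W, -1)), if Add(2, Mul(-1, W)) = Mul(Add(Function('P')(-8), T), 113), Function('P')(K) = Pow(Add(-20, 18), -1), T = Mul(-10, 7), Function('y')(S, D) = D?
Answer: Rational(986, 15937) ≈ 0.061869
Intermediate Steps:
T = -70
Function('P')(K) = Rational(-1, 2) (Function('P')(K) = Pow(-2, -1) = Rational(-1, 2))
W = Rational(15937, 2) (W = Add(2, Mul(-1, Mul(Add(Rational(-1, 2), -70), 113))) = Add(2, Mul(-1, Mul(Rational(-141, 2), 113))) = Add(2, Mul(-1, Rational(-15933, 2))) = Add(2, Rational(15933, 2)) = Rational(15937, 2) ≈ 7968.5)
Mul(Function('y')(-864, 493), Pow(W, -1)) = Mul(493, Pow(Rational(15937, 2), -1)) = Mul(493, Rational(2, 15937)) = Rational(986, 15937)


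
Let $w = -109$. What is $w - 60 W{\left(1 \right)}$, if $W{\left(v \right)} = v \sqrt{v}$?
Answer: $-169$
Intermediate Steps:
$W{\left(v \right)} = v^{\frac{3}{2}}$
$w - 60 W{\left(1 \right)} = -109 - 60 \cdot 1^{\frac{3}{2}} = -109 - 60 = -169$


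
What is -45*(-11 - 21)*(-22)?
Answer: -31680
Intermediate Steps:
-45*(-11 - 21)*(-22) = -45*(-32)*(-22) = 1440*(-22) = -31680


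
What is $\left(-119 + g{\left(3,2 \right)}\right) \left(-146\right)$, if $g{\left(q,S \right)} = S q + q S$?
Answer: $15622$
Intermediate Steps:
$g{\left(q,S \right)} = 2 S q$ ($g{\left(q,S \right)} = S q + S q = 2 S q$)
$\left(-119 + g{\left(3,2 \right)}\right) \left(-146\right) = \left(-119 + 2 \cdot 2 \cdot 3\right) \left(-146\right) = \left(-119 + 12\right) \left(-146\right) = \left(-107\right) \left(-146\right) = 15622$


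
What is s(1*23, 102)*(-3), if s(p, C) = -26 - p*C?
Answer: 7116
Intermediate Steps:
s(p, C) = -26 - C*p
s(1*23, 102)*(-3) = (-26 - 1*102*1*23)*(-3) = (-26 - 1*102*23)*(-3) = (-26 - 2346)*(-3) = -2372*(-3) = 7116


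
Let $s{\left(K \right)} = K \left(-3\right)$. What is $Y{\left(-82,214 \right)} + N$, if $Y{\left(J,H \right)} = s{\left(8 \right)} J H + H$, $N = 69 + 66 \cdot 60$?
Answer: $425395$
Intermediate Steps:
$s{\left(K \right)} = - 3 K$
$N = 4029$ ($N = 69 + 3960 = 4029$)
$Y{\left(J,H \right)} = H - 24 H J$ ($Y{\left(J,H \right)} = \left(-3\right) 8 J H + H = - 24 J H + H = - 24 H J + H = H - 24 H J$)
$Y{\left(-82,214 \right)} + N = 214 \left(1 - -1968\right) + 4029 = 214 \left(1 + 1968\right) + 4029 = 214 \cdot 1969 + 4029 = 421366 + 4029 = 425395$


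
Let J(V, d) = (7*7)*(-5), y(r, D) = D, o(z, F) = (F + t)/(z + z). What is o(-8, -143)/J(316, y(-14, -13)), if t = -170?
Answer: -313/3920 ≈ -0.079847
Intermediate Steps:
o(z, F) = (-170 + F)/(2*z) (o(z, F) = (F - 170)/(z + z) = (-170 + F)/((2*z)) = (-170 + F)*(1/(2*z)) = (-170 + F)/(2*z))
J(V, d) = -245 (J(V, d) = 49*(-5) = -245)
o(-8, -143)/J(316, y(-14, -13)) = ((½)*(-170 - 143)/(-8))/(-245) = ((½)*(-⅛)*(-313))*(-1/245) = (313/16)*(-1/245) = -313/3920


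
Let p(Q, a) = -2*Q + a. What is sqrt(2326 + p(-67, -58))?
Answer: sqrt(2402) ≈ 49.010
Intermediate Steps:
p(Q, a) = a - 2*Q
sqrt(2326 + p(-67, -58)) = sqrt(2326 + (-58 - 2*(-67))) = sqrt(2326 + (-58 + 134)) = sqrt(2326 + 76) = sqrt(2402)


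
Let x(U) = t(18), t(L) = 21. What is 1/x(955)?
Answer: 1/21 ≈ 0.047619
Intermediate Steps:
x(U) = 21
1/x(955) = 1/21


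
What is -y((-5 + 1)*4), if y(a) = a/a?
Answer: -1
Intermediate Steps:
y(a) = 1
-y((-5 + 1)*4) = -1*1 = -1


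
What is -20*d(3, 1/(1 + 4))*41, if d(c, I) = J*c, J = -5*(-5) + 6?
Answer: -76260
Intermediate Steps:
J = 31 (J = 25 + 6 = 31)
d(c, I) = 31*c
-20*d(3, 1/(1 + 4))*41 = -620*3*41 = -20*93*41 = -1860*41 = -76260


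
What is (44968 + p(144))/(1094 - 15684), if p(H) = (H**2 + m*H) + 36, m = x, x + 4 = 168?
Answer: -44678/7295 ≈ -6.1245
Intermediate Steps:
x = 164 (x = -4 + 168 = 164)
m = 164
p(H) = 36 + H**2 + 164*H (p(H) = (H**2 + 164*H) + 36 = 36 + H**2 + 164*H)
(44968 + p(144))/(1094 - 15684) = (44968 + (36 + 144**2 + 164*144))/(1094 - 15684) = (44968 + (36 + 20736 + 23616))/(-14590) = (44968 + 44388)*(-1/14590) = 89356*(-1/14590) = -44678/7295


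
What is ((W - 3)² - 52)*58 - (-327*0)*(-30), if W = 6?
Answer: -2494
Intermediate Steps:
((W - 3)² - 52)*58 - (-327*0)*(-30) = ((6 - 3)² - 52)*58 - (-327*0)*(-30) = (3² - 52)*58 - 0*(-30) = (9 - 52)*58 - 1*0 = -43*58 + 0 = -2494 + 0 = -2494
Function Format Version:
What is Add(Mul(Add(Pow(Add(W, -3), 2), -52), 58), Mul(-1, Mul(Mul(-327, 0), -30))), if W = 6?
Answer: -2494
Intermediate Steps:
Add(Mul(Add(Pow(Add(W, -3), 2), -52), 58), Mul(-1, Mul(Mul(-327, 0), -30))) = Add(Mul(Add(Pow(Add(6, -3), 2), -52), 58), Mul(-1, Mul(Mul(-327, 0), -30))) = Add(Mul(Add(Pow(3, 2), -52), 58), Mul(-1, Mul(0, -30))) = Add(Mul(Add(9, -52), 58), Mul(-1, 0)) = Add(Mul(-43, 58), 0) = Add(-2494, 0) = -2494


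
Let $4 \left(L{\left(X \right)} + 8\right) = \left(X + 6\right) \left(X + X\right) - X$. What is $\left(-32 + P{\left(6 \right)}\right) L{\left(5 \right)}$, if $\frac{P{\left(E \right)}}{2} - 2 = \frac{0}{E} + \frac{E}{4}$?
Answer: $- \frac{1825}{4} \approx -456.25$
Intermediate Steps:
$P{\left(E \right)} = 4 + \frac{E}{2}$ ($P{\left(E \right)} = 4 + 2 \left(\frac{0}{E} + \frac{E}{4}\right) = 4 + 2 \left(0 + E \frac{1}{4}\right) = 4 + 2 \left(0 + \frac{E}{4}\right) = 4 + 2 \frac{E}{4} = 4 + \frac{E}{2}$)
$L{\left(X \right)} = -8 - \frac{X}{4} + \frac{X \left(6 + X\right)}{2}$ ($L{\left(X \right)} = -8 + \frac{\left(X + 6\right) \left(X + X\right) - X}{4} = -8 + \frac{\left(6 + X\right) 2 X - X}{4} = -8 + \frac{2 X \left(6 + X\right) - X}{4} = -8 + \frac{- X + 2 X \left(6 + X\right)}{4} = -8 + \left(- \frac{X}{4} + \frac{X \left(6 + X\right)}{2}\right) = -8 - \frac{X}{4} + \frac{X \left(6 + X\right)}{2}$)
$\left(-32 + P{\left(6 \right)}\right) L{\left(5 \right)} = \left(-32 + \left(4 + \frac{1}{2} \cdot 6\right)\right) \left(-8 + \frac{5^{2}}{2} + \frac{11}{4} \cdot 5\right) = \left(-32 + \left(4 + 3\right)\right) \left(-8 + \frac{1}{2} \cdot 25 + \frac{55}{4}\right) = \left(-32 + 7\right) \left(-8 + \frac{25}{2} + \frac{55}{4}\right) = \left(-25\right) \frac{73}{4} = - \frac{1825}{4}$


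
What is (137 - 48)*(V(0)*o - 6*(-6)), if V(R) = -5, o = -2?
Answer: 4094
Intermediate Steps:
(137 - 48)*(V(0)*o - 6*(-6)) = (137 - 48)*(-5*(-2) - 6*(-6)) = 89*(10 + 36) = 89*46 = 4094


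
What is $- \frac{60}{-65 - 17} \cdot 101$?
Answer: $\frac{3030}{41} \approx 73.902$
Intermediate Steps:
$- \frac{60}{-65 - 17} \cdot 101 = - \frac{60}{-82} \cdot 101 = \left(-60\right) \left(- \frac{1}{82}\right) 101 = \frac{30}{41} \cdot 101 = \frac{3030}{41}$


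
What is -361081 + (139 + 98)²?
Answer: -304912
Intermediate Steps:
-361081 + (139 + 98)² = -361081 + 237² = -361081 + 56169 = -304912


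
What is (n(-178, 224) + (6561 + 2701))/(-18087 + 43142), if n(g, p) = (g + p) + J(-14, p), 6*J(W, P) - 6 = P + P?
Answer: 28151/75165 ≈ 0.37452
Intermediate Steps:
J(W, P) = 1 + P/3 (J(W, P) = 1 + (P + P)/6 = 1 + (2*P)/6 = 1 + P/3)
n(g, p) = 1 + g + 4*p/3 (n(g, p) = (g + p) + (1 + p/3) = 1 + g + 4*p/3)
(n(-178, 224) + (6561 + 2701))/(-18087 + 43142) = ((1 - 178 + (4/3)*224) + (6561 + 2701))/(-18087 + 43142) = ((1 - 178 + 896/3) + 9262)/25055 = (365/3 + 9262)*(1/25055) = (28151/3)*(1/25055) = 28151/75165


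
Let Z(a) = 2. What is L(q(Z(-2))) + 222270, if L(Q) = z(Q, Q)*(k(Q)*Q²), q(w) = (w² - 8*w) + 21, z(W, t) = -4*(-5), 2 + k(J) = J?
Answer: 233610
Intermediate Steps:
k(J) = -2 + J
z(W, t) = 20
q(w) = 21 + w² - 8*w
L(Q) = 20*Q²*(-2 + Q) (L(Q) = 20*((-2 + Q)*Q²) = 20*(Q²*(-2 + Q)) = 20*Q²*(-2 + Q))
L(q(Z(-2))) + 222270 = 20*(21 + 2² - 8*2)²*(-2 + (21 + 2² - 8*2)) + 222270 = 20*(21 + 4 - 16)²*(-2 + (21 + 4 - 16)) + 222270 = 20*9²*(-2 + 9) + 222270 = 20*81*7 + 222270 = 11340 + 222270 = 233610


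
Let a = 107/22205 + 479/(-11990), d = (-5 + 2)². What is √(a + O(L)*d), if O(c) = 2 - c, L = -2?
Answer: √101971402505115330/53247590 ≈ 5.9971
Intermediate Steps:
d = 9 (d = (-3)² = 9)
a = -1870653/53247590 (a = 107*(1/22205) + 479*(-1/11990) = 107/22205 - 479/11990 = -1870653/53247590 ≈ -0.035131)
√(a + O(L)*d) = √(-1870653/53247590 + (2 - 1*(-2))*9) = √(-1870653/53247590 + (2 + 2)*9) = √(-1870653/53247590 + 4*9) = √(-1870653/53247590 + 36) = √(1915042587/53247590) = √101971402505115330/53247590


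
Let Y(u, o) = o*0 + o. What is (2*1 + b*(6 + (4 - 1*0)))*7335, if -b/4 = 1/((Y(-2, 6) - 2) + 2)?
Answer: -34230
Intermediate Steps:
Y(u, o) = o (Y(u, o) = 0 + o = o)
b = -2/3 (b = -4/((6 - 2) + 2) = -4/(4 + 2) = -4/6 = -4*1/6 = -2/3 ≈ -0.66667)
(2*1 + b*(6 + (4 - 1*0)))*7335 = (2*1 - 2*(6 + (4 - 1*0))/3)*7335 = (2 - 2*(6 + (4 + 0))/3)*7335 = (2 - 2*(6 + 4)/3)*7335 = (2 - 2/3*10)*7335 = (2 - 20/3)*7335 = -14/3*7335 = -34230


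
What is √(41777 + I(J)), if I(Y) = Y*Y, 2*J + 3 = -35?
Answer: 3*√4682 ≈ 205.28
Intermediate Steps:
J = -19 (J = -3/2 + (½)*(-35) = -3/2 - 35/2 = -19)
I(Y) = Y²
√(41777 + I(J)) = √(41777 + (-19)²) = √(41777 + 361) = √42138 = 3*√4682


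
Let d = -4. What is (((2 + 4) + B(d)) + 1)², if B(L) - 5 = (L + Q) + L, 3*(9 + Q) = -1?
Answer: 256/9 ≈ 28.444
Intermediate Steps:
Q = -28/3 (Q = -9 + (⅓)*(-1) = -9 - ⅓ = -28/3 ≈ -9.3333)
B(L) = -13/3 + 2*L (B(L) = 5 + ((L - 28/3) + L) = 5 + ((-28/3 + L) + L) = 5 + (-28/3 + 2*L) = -13/3 + 2*L)
(((2 + 4) + B(d)) + 1)² = (((2 + 4) + (-13/3 + 2*(-4))) + 1)² = ((6 + (-13/3 - 8)) + 1)² = ((6 - 37/3) + 1)² = (-19/3 + 1)² = (-16/3)² = 256/9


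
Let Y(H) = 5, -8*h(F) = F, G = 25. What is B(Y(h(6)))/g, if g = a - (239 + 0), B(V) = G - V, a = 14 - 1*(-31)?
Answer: -10/97 ≈ -0.10309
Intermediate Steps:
a = 45 (a = 14 + 31 = 45)
h(F) = -F/8
B(V) = 25 - V
g = -194 (g = 45 - (239 + 0) = 45 - 1*239 = 45 - 239 = -194)
B(Y(h(6)))/g = (25 - 1*5)/(-194) = (25 - 5)*(-1/194) = 20*(-1/194) = -10/97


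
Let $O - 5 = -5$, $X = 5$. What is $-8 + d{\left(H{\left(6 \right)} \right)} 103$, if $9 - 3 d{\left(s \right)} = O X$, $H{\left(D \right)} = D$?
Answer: $301$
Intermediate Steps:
$O = 0$ ($O = 5 - 5 = 0$)
$d{\left(s \right)} = 3$ ($d{\left(s \right)} = 3 - \frac{0 \cdot 5}{3} = 3 - 0 = 3 + 0 = 3$)
$-8 + d{\left(H{\left(6 \right)} \right)} 103 = -8 + 3 \cdot 103 = -8 + 309 = 301$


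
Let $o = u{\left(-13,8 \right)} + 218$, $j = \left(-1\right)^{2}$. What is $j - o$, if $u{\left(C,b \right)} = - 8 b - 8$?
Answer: $-145$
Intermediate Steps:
$u{\left(C,b \right)} = -8 - 8 b$
$j = 1$
$o = 146$ ($o = \left(-8 - 64\right) + 218 = -72 + 218 = 146$)
$j - o = 1 - 146 = -145$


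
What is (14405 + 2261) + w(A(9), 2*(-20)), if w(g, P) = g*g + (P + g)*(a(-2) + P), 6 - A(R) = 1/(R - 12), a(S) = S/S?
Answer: 162172/9 ≈ 18019.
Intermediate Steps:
a(S) = 1
A(R) = 6 - 1/(-12 + R) (A(R) = 6 - 1/(R - 12) = 6 - 1/(-12 + R))
w(g, P) = g² + (1 + P)*(P + g) (w(g, P) = g*g + (P + g)*(1 + P) = g² + (1 + P)*(P + g))
(14405 + 2261) + w(A(9), 2*(-20)) = (14405 + 2261) + (2*(-20) + (-73 + 6*9)/(-12 + 9) + (2*(-20))² + ((-73 + 6*9)/(-12 + 9))² + (2*(-20))*((-73 + 6*9)/(-12 + 9))) = 16666 + (-40 + (-73 + 54)/(-3) + (-40)² + ((-73 + 54)/(-3))² - 40*(-73 + 54)/(-3)) = 16666 + (-40 - ⅓*(-19) + 1600 + (-⅓*(-19))² - (-40)*(-19)/3) = 16666 + (-40 + 19/3 + 1600 + (19/3)² - 40*19/3) = 16666 + (-40 + 19/3 + 1600 + 361/9 - 760/3) = 16666 + 12178/9 = 162172/9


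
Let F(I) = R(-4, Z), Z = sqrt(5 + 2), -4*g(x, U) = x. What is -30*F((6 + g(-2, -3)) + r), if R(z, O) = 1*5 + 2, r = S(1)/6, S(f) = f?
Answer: -210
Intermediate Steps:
g(x, U) = -x/4
Z = sqrt(7) ≈ 2.6458
r = 1/6 ≈ 0.16667
R(z, O) = 7 (R(z, O) = 5 + 2 = 7)
F(I) = 7
-30*F((6 + g(-2, -3)) + r) = -30*7 = -210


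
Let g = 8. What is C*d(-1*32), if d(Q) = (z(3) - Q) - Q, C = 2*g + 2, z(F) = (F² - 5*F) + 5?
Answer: 1134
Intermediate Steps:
z(F) = 5 + F² - 5*F
C = 18 (C = 2*8 + 2 = 16 + 2 = 18)
d(Q) = -1 - 2*Q (d(Q) = ((5 + 3² - 5*3) - Q) - Q = ((5 + 9 - 15) - Q) - Q = (-1 - Q) - Q = -1 - 2*Q)
C*d(-1*32) = 18*(-1 - (-2)*32) = 18*(-1 - 2*(-32)) = 18*(-1 + 64) = 18*63 = 1134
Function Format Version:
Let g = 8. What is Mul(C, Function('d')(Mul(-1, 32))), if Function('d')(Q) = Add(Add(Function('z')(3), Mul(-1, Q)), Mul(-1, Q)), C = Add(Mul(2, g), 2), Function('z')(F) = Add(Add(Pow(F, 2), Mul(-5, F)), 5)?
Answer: 1134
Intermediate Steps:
Function('z')(F) = Add(5, Pow(F, 2), Mul(-5, F))
C = 18 (C = Add(Mul(2, 8), 2) = Add(16, 2) = 18)
Function('d')(Q) = Add(-1, Mul(-2, Q)) (Function('d')(Q) = Add(Add(Add(5, Pow(3, 2), Mul(-5, 3)), Mul(-1, Q)), Mul(-1, Q)) = Add(Add(Add(5, 9, -15), Mul(-1, Q)), Mul(-1, Q)) = Add(Add(-1, Mul(-1, Q)), Mul(-1, Q)) = Add(-1, Mul(-2, Q)))
Mul(C, Function('d')(Mul(-1, 32))) = Mul(18, Add(-1, Mul(-2, Mul(-1, 32)))) = Mul(18, Add(-1, Mul(-2, -32))) = Mul(18, Add(-1, 64)) = Mul(18, 63) = 1134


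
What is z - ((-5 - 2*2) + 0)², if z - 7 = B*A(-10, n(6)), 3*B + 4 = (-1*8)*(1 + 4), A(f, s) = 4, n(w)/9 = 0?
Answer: -398/3 ≈ -132.67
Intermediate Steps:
n(w) = 0 (n(w) = 9*0 = 0)
B = -44/3 (B = -4/3 + ((-1*8)*(1 + 4))/3 = -4/3 + (-8*5)/3 = -4/3 + (⅓)*(-40) = -4/3 - 40/3 = -44/3 ≈ -14.667)
z = -155/3 (z = 7 - 44/3*4 = 7 - 176/3 = -155/3 ≈ -51.667)
z - ((-5 - 2*2) + 0)² = -155/3 - ((-5 - 2*2) + 0)² = -155/3 - ((-5 - 4) + 0)² = -155/3 - (-9 + 0)² = -155/3 - 1*(-9)² = -155/3 - 1*81 = -155/3 - 81 = -398/3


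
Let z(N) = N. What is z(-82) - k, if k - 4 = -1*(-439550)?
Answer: -439636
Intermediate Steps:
k = 439554 (k = 4 - 1*(-439550) = 4 + 439550 = 439554)
z(-82) - k = -82 - 1*439554 = -82 - 439554 = -439636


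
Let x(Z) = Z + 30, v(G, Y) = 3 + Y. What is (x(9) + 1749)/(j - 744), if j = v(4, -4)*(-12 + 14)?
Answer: -894/373 ≈ -2.3968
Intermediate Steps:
x(Z) = 30 + Z
j = -2 (j = (3 - 4)*(-12 + 14) = -1*2 = -2)
(x(9) + 1749)/(j - 744) = ((30 + 9) + 1749)/(-2 - 744) = (39 + 1749)/(-746) = 1788*(-1/746) = -894/373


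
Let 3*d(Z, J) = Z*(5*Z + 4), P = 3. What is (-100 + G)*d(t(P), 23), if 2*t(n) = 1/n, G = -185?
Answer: -2755/36 ≈ -76.528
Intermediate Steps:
t(n) = 1/(2*n)
d(Z, J) = Z*(4 + 5*Z)/3 (d(Z, J) = (Z*(5*Z + 4))/3 = (Z*(4 + 5*Z))/3 = Z*(4 + 5*Z)/3)
(-100 + G)*d(t(P), 23) = (-100 - 185)*(((1/2)/3)*(4 + 5*((1/2)/3))/3) = -95*(1/2)*(1/3)*(4 + 5*((1/2)*(1/3))) = -95*(4 + 5*(1/6))/6 = -95*(4 + 5/6)/6 = -95*29/(6*6) = -285*29/108 = -2755/36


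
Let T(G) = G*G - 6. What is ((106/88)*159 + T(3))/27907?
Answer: 8559/1227908 ≈ 0.0069704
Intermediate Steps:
T(G) = -6 + G² (T(G) = G² - 6 = -6 + G²)
((106/88)*159 + T(3))/27907 = ((106/88)*159 + (-6 + 3²))/27907 = ((106*(1/88))*159 + (-6 + 9))*(1/27907) = ((53/44)*159 + 3)*(1/27907) = (8427/44 + 3)*(1/27907) = (8559/44)*(1/27907) = 8559/1227908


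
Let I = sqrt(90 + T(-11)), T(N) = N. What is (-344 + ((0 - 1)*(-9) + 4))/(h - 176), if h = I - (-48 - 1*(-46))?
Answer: 57594/30197 + 331*sqrt(79)/30197 ≈ 2.0047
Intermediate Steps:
I = sqrt(79) (I = sqrt(90 - 11) = sqrt(79) ≈ 8.8882)
h = 2 + sqrt(79) (h = sqrt(79) - (-48 - 1*(-46)) = sqrt(79) - (-48 + 46) = sqrt(79) - 1*(-2) = sqrt(79) + 2 = 2 + sqrt(79) ≈ 10.888)
(-344 + ((0 - 1)*(-9) + 4))/(h - 176) = (-344 + ((0 - 1)*(-9) + 4))/((2 + sqrt(79)) - 176) = (-344 + (-1*(-9) + 4))/(-174 + sqrt(79)) = (-344 + (9 + 4))/(-174 + sqrt(79)) = (-344 + 13)/(-174 + sqrt(79)) = -331/(-174 + sqrt(79))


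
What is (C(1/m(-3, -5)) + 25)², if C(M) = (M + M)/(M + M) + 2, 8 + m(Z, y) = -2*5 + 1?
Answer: 784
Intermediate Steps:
m(Z, y) = -17 (m(Z, y) = -8 + (-2*5 + 1) = -8 + (-10 + 1) = -8 - 9 = -17)
C(M) = 3 (C(M) = (2*M)/((2*M)) + 2 = (2*M)*(1/(2*M)) + 2 = 1 + 2 = 3)
(C(1/m(-3, -5)) + 25)² = (3 + 25)² = 28² = 784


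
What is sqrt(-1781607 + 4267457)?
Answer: 5*sqrt(99434) ≈ 1576.7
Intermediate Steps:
sqrt(-1781607 + 4267457) = sqrt(2485850) = 5*sqrt(99434)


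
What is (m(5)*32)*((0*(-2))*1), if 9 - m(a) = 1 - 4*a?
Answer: 0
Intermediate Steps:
m(a) = 8 + 4*a (m(a) = 9 - (1 - 4*a) = 9 + (-1 + 4*a) = 8 + 4*a)
(m(5)*32)*((0*(-2))*1) = ((8 + 4*5)*32)*((0*(-2))*1) = ((8 + 20)*32)*(0*1) = (28*32)*0 = 896*0 = 0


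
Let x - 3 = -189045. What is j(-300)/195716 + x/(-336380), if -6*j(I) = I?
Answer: 2313460192/4114684255 ≈ 0.56224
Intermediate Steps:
x = -189042 (x = 3 - 189045 = -189042)
j(I) = -I/6
j(-300)/195716 + x/(-336380) = -⅙*(-300)/195716 - 189042/(-336380) = 50*(1/195716) - 189042*(-1/336380) = 25/97858 + 94521/168190 = 2313460192/4114684255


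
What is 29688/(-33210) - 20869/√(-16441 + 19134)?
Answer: -4948/5535 - 20869*√2693/2693 ≈ -403.04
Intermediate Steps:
29688/(-33210) - 20869/√(-16441 + 19134) = 29688*(-1/33210) - 20869*√2693/2693 = -4948/5535 - 20869*√2693/2693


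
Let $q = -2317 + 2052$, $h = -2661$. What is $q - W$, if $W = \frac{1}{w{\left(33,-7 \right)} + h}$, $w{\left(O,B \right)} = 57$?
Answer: $- \frac{690059}{2604} \approx -265.0$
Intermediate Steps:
$W = - \frac{1}{2604}$ ($W = \frac{1}{57 - 2661} = \frac{1}{-2604} = - \frac{1}{2604} \approx -0.00038402$)
$q = -265$
$q - W = -265 - - \frac{1}{2604} = -265 + \frac{1}{2604} = - \frac{690059}{2604}$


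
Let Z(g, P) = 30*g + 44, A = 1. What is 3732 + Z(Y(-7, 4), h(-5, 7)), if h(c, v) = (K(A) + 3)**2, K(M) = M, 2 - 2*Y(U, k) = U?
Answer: 3911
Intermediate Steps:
Y(U, k) = 1 - U/2
h(c, v) = 16 (h(c, v) = (1 + 3)**2 = 4**2 = 16)
Z(g, P) = 44 + 30*g
3732 + Z(Y(-7, 4), h(-5, 7)) = 3732 + (44 + 30*(1 - 1/2*(-7))) = 3732 + (44 + 30*(1 + 7/2)) = 3732 + (44 + 30*(9/2)) = 3732 + (44 + 135) = 3732 + 179 = 3911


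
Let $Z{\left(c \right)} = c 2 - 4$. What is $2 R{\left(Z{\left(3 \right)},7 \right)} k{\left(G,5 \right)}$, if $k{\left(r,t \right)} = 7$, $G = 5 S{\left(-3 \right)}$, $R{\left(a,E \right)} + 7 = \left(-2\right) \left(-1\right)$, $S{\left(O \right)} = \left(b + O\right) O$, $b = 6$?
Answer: $-70$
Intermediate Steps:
$Z{\left(c \right)} = -4 + 2 c$ ($Z{\left(c \right)} = 2 c - 4 = -4 + 2 c$)
$S{\left(O \right)} = O \left(6 + O\right)$ ($S{\left(O \right)} = \left(6 + O\right) O = O \left(6 + O\right)$)
$R{\left(a,E \right)} = -5$ ($R{\left(a,E \right)} = -7 - -2 = -7 + 2 = -5$)
$G = -45$ ($G = 5 \left(- 3 \left(6 - 3\right)\right) = 5 \left(\left(-3\right) 3\right) = 5 \left(-9\right) = -45$)
$2 R{\left(Z{\left(3 \right)},7 \right)} k{\left(G,5 \right)} = 2 \left(-5\right) 7 = \left(-10\right) 7 = -70$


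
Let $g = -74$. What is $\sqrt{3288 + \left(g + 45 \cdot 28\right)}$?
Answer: $\sqrt{4474} \approx 66.888$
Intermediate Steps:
$\sqrt{3288 + \left(g + 45 \cdot 28\right)} = \sqrt{3288 + \left(-74 + 45 \cdot 28\right)} = \sqrt{3288 + \left(-74 + 1260\right)} = \sqrt{3288 + 1186} = \sqrt{4474}$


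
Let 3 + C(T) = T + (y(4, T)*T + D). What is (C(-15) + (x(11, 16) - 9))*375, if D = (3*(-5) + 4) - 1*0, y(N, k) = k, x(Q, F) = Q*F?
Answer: 136125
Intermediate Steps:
x(Q, F) = F*Q
D = -11 (D = (-15 + 4) + 0 = -11 + 0 = -11)
C(T) = -14 + T + T² (C(T) = -3 + (T + (T*T - 11)) = -3 + (T + (T² - 11)) = -3 + (T + (-11 + T²)) = -3 + (-11 + T + T²) = -14 + T + T²)
(C(-15) + (x(11, 16) - 9))*375 = ((-14 - 15 + (-15)²) + (16*11 - 9))*375 = ((-14 - 15 + 225) + (176 - 9))*375 = (196 + 167)*375 = 363*375 = 136125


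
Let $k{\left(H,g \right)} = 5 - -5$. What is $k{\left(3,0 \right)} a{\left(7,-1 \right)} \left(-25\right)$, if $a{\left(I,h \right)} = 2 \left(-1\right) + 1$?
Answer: $250$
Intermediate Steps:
$k{\left(H,g \right)} = 10$ ($k{\left(H,g \right)} = 5 + 5 = 10$)
$a{\left(I,h \right)} = -1$ ($a{\left(I,h \right)} = -2 + 1 = -1$)
$k{\left(3,0 \right)} a{\left(7,-1 \right)} \left(-25\right) = 10 \left(-1\right) \left(-25\right) = \left(-10\right) \left(-25\right) = 250$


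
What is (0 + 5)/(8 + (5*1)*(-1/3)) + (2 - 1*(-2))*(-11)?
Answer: -821/19 ≈ -43.211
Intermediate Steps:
(0 + 5)/(8 + (5*1)*(-1/3)) + (2 - 1*(-2))*(-11) = 5/(8 + 5*(-1*⅓)) + (2 + 2)*(-11) = 5/(8 + 5*(-⅓)) + 4*(-11) = 5/(8 - 5/3) - 44 = 5/(19/3) - 44 = 5*(3/19) - 44 = 15/19 - 44 = -821/19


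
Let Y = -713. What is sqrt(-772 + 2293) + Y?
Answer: -674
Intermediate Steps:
sqrt(-772 + 2293) + Y = sqrt(-772 + 2293) - 713 = sqrt(1521) - 713 = 39 - 713 = -674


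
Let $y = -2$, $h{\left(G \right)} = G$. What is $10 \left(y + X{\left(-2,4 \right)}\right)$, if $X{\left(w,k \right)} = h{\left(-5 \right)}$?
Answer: $-70$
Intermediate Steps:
$X{\left(w,k \right)} = -5$
$10 \left(y + X{\left(-2,4 \right)}\right) = 10 \left(-2 - 5\right) = 10 \left(-7\right) = -70$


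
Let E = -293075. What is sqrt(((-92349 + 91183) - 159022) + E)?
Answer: I*sqrt(453263) ≈ 673.25*I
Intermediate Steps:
sqrt(((-92349 + 91183) - 159022) + E) = sqrt(((-92349 + 91183) - 159022) - 293075) = sqrt((-1166 - 159022) - 293075) = sqrt(-160188 - 293075) = sqrt(-453263) = I*sqrt(453263)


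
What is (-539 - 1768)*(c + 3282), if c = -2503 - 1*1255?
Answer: 1098132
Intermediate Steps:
c = -3758 (c = -2503 - 1255 = -3758)
(-539 - 1768)*(c + 3282) = (-539 - 1768)*(-3758 + 3282) = -2307*(-476) = 1098132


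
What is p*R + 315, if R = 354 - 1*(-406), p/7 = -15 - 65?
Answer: -425285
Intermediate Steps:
p = -560 (p = 7*(-15 - 65) = 7*(-80) = -560)
R = 760 (R = 354 + 406 = 760)
p*R + 315 = -560*760 + 315 = -425600 + 315 = -425285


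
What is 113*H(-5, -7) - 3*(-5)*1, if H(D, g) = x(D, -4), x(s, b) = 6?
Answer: 693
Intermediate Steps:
H(D, g) = 6
113*H(-5, -7) - 3*(-5)*1 = 113*6 - 3*(-5)*1 = 678 + 15*1 = 678 + 15 = 693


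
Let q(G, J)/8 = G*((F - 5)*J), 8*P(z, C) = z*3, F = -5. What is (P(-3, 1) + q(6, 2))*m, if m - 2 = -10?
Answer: 7689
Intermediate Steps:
P(z, C) = 3*z/8 (P(z, C) = (z*3)/8 = (3*z)/8 = 3*z/8)
m = -8 (m = 2 - 10 = -8)
q(G, J) = -80*G*J (q(G, J) = 8*(G*((-5 - 5)*J)) = 8*(G*(-10*J)) = 8*(-10*G*J) = -80*G*J)
(P(-3, 1) + q(6, 2))*m = ((3/8)*(-3) - 80*6*2)*(-8) = (-9/8 - 960)*(-8) = -7689/8*(-8) = 7689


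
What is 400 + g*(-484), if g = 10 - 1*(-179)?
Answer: -91076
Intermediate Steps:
g = 189 (g = 10 + 179 = 189)
400 + g*(-484) = 400 + 189*(-484) = 400 - 91476 = -91076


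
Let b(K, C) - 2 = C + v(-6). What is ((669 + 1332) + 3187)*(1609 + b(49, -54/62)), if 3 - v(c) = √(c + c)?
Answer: 259436316/31 - 10376*I*√3 ≈ 8.3689e+6 - 17972.0*I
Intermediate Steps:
v(c) = 3 - √2*√c (v(c) = 3 - √(c + c) = 3 - √(2*c) = 3 - √2*√c)
b(K, C) = 5 + C - 2*I*√3 (b(K, C) = 2 + (C + (3 - √2*√(-6))) = 2 + (C + (3 - √2*I*√6)) = 2 + (C + (3 - 2*I*√3)) = 2 + (3 + C - 2*I*√3) = 5 + C - 2*I*√3)
((669 + 1332) + 3187)*(1609 + b(49, -54/62)) = ((669 + 1332) + 3187)*(1609 + (5 - 54/62 - 2*I*√3)) = (2001 + 3187)*(1609 + (5 - 54*1/62 - 2*I*√3)) = 5188*(1609 + (5 - 27/31 - 2*I*√3)) = 5188*(1609 + (128/31 - 2*I*√3)) = 5188*(50007/31 - 2*I*√3) = 259436316/31 - 10376*I*√3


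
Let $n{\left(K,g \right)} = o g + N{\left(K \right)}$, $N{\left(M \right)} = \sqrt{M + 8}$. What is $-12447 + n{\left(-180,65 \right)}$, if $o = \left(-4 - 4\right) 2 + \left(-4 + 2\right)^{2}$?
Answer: $-13227 + 2 i \sqrt{43} \approx -13227.0 + 13.115 i$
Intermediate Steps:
$N{\left(M \right)} = \sqrt{8 + M}$
$o = -12$ ($o = \left(-8\right) 2 + \left(-2\right)^{2} = -16 + 4 = -12$)
$n{\left(K,g \right)} = \sqrt{8 + K} - 12 g$ ($n{\left(K,g \right)} = - 12 g + \sqrt{8 + K} = \sqrt{8 + K} - 12 g$)
$-12447 + n{\left(-180,65 \right)} = -12447 + \left(\sqrt{8 - 180} - 780\right) = -12447 - \left(780 - \sqrt{-172}\right) = -12447 - \left(780 - 2 i \sqrt{43}\right) = -13227 + 2 i \sqrt{43}$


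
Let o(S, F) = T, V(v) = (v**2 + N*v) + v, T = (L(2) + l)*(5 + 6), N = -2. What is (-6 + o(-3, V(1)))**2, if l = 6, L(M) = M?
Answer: 6724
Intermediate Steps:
T = 88 (T = (2 + 6)*(5 + 6) = 8*11 = 88)
V(v) = v**2 - v (V(v) = (v**2 - 2*v) + v = v**2 - v)
o(S, F) = 88
(-6 + o(-3, V(1)))**2 = (-6 + 88)**2 = 82**2 = 6724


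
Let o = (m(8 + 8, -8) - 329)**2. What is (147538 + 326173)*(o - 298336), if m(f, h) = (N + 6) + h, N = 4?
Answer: -90671601377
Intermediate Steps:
m(f, h) = 10 + h (m(f, h) = (4 + 6) + h = 10 + h)
o = 106929 (o = ((10 - 8) - 329)**2 = (2 - 329)**2 = (-327)**2 = 106929)
(147538 + 326173)*(o - 298336) = (147538 + 326173)*(106929 - 298336) = 473711*(-191407) = -90671601377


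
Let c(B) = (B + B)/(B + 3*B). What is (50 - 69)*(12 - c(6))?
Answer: -437/2 ≈ -218.50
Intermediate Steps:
c(B) = 1/2 (c(B) = (2*B)/((4*B)) = (2*B)*(1/(4*B)) = 1/2)
(50 - 69)*(12 - c(6)) = (50 - 69)*(12 - 1*1/2) = -19*(12 - 1/2) = -19*23/2 = -437/2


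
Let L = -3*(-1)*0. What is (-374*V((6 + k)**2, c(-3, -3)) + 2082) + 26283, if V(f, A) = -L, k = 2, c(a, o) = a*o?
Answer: 28365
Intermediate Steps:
L = 0 (L = 3*0 = 0)
V(f, A) = 0 (V(f, A) = -1*0 = 0)
(-374*V((6 + k)**2, c(-3, -3)) + 2082) + 26283 = (-374*0 + 2082) + 26283 = (0 + 2082) + 26283 = 2082 + 26283 = 28365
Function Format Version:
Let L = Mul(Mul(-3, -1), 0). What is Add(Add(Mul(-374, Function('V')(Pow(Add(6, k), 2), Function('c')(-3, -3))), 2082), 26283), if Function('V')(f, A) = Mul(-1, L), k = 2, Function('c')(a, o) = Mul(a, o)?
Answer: 28365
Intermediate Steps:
L = 0 (L = Mul(3, 0) = 0)
Function('V')(f, A) = 0 (Function('V')(f, A) = Mul(-1, 0) = 0)
Add(Add(Mul(-374, Function('V')(Pow(Add(6, k), 2), Function('c')(-3, -3))), 2082), 26283) = Add(Add(Mul(-374, 0), 2082), 26283) = Add(Add(0, 2082), 26283) = Add(2082, 26283) = 28365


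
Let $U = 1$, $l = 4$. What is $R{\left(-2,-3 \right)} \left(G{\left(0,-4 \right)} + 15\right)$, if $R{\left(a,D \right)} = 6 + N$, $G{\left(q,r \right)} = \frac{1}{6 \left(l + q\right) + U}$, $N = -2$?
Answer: $\frac{1504}{25} \approx 60.16$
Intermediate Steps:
$G{\left(q,r \right)} = \frac{1}{25 + 6 q}$ ($G{\left(q,r \right)} = \frac{1}{6 \left(4 + q\right) + 1} = \frac{1}{\left(24 + 6 q\right) + 1} = \frac{1}{25 + 6 q}$)
$R{\left(a,D \right)} = 4$ ($R{\left(a,D \right)} = 6 - 2 = 4$)
$R{\left(-2,-3 \right)} \left(G{\left(0,-4 \right)} + 15\right) = 4 \left(\frac{1}{25 + 6 \cdot 0} + 15\right) = 4 \left(\frac{1}{25 + 0} + 15\right) = 4 \left(\frac{1}{25} + 15\right) = 4 \cdot \frac{376}{25} = \frac{1504}{25}$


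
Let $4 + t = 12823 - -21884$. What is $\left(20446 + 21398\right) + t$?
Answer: $76547$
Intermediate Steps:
$t = 34703$ ($t = -4 + \left(12823 - -21884\right) = -4 + \left(12823 + 21884\right) = -4 + 34707 = 34703$)
$\left(20446 + 21398\right) + t = \left(20446 + 21398\right) + 34703 = 41844 + 34703 = 76547$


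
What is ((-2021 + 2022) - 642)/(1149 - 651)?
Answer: -641/498 ≈ -1.2871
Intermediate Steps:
((-2021 + 2022) - 642)/(1149 - 651) = (1 - 642)/498 = -641*1/498 = -641/498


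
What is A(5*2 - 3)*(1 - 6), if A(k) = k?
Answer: -35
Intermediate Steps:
A(5*2 - 3)*(1 - 6) = (5*2 - 3)*(1 - 6) = (10 - 3)*(-5) = 7*(-5) = -35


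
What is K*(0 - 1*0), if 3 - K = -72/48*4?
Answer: 0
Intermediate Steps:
K = 9 (K = 3 - (-72/48)*4 = 3 - (-72*1/48)*4 = 3 - (-3)*4/2 = 3 - 1*(-6) = 3 + 6 = 9)
K*(0 - 1*0) = 9*(0 - 1*0) = 9*(0 + 0) = 9*0 = 0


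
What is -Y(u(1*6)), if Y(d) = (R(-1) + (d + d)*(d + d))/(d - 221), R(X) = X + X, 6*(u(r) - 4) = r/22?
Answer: 15358/52503 ≈ 0.29252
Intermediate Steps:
u(r) = 4 + r/132 (u(r) = 4 + (r/22)/6 = 4 + r/132)
R(X) = 2*X
Y(d) = (-2 + 4*d**2)/(-221 + d) (Y(d) = (2*(-1) + (d + d)*(d + d))/(d - 221) = (-2 + (2*d)*(2*d))/(-221 + d) = (-2 + 4*d**2)/(-221 + d))
-Y(u(1*6)) = -2*(-1 + 2*(4 + (1*6)/132)**2)/(-221 + (4 + (1*6)/132)) = -2*(-1 + 2*(4 + (1/132)*6)**2)/(-221 + (4 + (1/132)*6)) = -2*(-1 + 2*(4 + 1/22)**2)/(-221 + (4 + 1/22)) = -2*(-1 + 2*(89/22)**2)/(-221 + 89/22) = -2*(-1 + 2*(7921/484))/(-4773/22) = -2*(-22)*(-1 + 7921/242)/4773 = -2*(-22)*7679/(4773*242) = -1*(-15358/52503) = 15358/52503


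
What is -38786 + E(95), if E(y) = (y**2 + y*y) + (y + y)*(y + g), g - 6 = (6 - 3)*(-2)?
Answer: -2686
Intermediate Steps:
g = 0 (g = 6 + (6 - 3)*(-2) = 6 + 3*(-2) = 6 - 6 = 0)
E(y) = 4*y**2 (E(y) = (y**2 + y*y) + (y + y)*(y + 0) = (y**2 + y**2) + (2*y)*y = 2*y**2 + 2*y**2 = 4*y**2)
-38786 + E(95) = -38786 + 4*95**2 = -38786 + 4*9025 = -38786 + 36100 = -2686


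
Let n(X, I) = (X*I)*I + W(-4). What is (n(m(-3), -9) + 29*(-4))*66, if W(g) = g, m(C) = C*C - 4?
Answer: 18810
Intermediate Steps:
m(C) = -4 + C**2 (m(C) = C**2 - 4 = -4 + C**2)
n(X, I) = -4 + X*I**2 (n(X, I) = (X*I)*I - 4 = (I*X)*I - 4 = X*I**2 - 4 = -4 + X*I**2)
(n(m(-3), -9) + 29*(-4))*66 = ((-4 + (-4 + (-3)**2)*(-9)**2) + 29*(-4))*66 = ((-4 + (-4 + 9)*81) - 116)*66 = ((-4 + 5*81) - 116)*66 = ((-4 + 405) - 116)*66 = (401 - 116)*66 = 285*66 = 18810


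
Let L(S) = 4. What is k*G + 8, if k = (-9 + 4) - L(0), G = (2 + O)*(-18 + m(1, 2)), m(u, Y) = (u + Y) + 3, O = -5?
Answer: -316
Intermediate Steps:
m(u, Y) = 3 + Y + u (m(u, Y) = (Y + u) + 3 = 3 + Y + u)
G = 36 (G = (2 - 5)*(-18 + (3 + 2 + 1)) = -3*(-18 + 6) = -3*(-12) = 36)
k = -9 (k = (-9 + 4) - 1*4 = -5 - 4 = -9)
k*G + 8 = -9*36 + 8 = -324 + 8 = -316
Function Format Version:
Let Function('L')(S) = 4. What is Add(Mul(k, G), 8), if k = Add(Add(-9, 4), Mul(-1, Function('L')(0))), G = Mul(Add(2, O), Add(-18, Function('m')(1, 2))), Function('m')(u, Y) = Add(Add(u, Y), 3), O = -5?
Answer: -316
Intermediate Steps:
Function('m')(u, Y) = Add(3, Y, u) (Function('m')(u, Y) = Add(Add(Y, u), 3) = Add(3, Y, u))
G = 36 (G = Mul(Add(2, -5), Add(-18, Add(3, 2, 1))) = Mul(-3, Add(-18, 6)) = Mul(-3, -12) = 36)
k = -9 (k = Add(Add(-9, 4), Mul(-1, 4)) = Add(-5, -4) = -9)
Add(Mul(k, G), 8) = Add(Mul(-9, 36), 8) = Add(-324, 8) = -316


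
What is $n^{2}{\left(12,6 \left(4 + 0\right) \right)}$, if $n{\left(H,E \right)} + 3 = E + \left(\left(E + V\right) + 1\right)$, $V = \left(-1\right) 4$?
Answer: $1764$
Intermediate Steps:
$V = -4$
$n{\left(H,E \right)} = -6 + 2 E$ ($n{\left(H,E \right)} = -3 + \left(E + \left(\left(E - 4\right) + 1\right)\right) = -3 + \left(E + \left(\left(-4 + E\right) + 1\right)\right) = -3 + \left(E + \left(-3 + E\right)\right) = -3 + \left(-3 + 2 E\right) = -6 + 2 E$)
$n^{2}{\left(12,6 \left(4 + 0\right) \right)} = \left(-6 + 2 \cdot 6 \left(4 + 0\right)\right)^{2} = \left(-6 + 2 \cdot 6 \cdot 4\right)^{2} = \left(-6 + 2 \cdot 24\right)^{2} = \left(-6 + 48\right)^{2} = 42^{2} = 1764$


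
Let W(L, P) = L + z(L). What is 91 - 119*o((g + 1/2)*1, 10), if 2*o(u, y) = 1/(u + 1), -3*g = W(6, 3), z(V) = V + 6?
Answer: 938/9 ≈ 104.22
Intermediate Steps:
z(V) = 6 + V
W(L, P) = 6 + 2*L (W(L, P) = L + (6 + L) = 6 + 2*L)
g = -6 (g = -(6 + 2*6)/3 = -(6 + 12)/3 = -1/3*18 = -6)
o(u, y) = 1/(2*(1 + u)) (o(u, y) = 1/(2*(u + 1)) = 1/(2*(1 + u)))
91 - 119*o((g + 1/2)*1, 10) = 91 - 119/(2*(1 + (-6 + 1/2)*1)) = 91 - 119/(2*(1 - 11/2*1)) = 91 - 119/(2*(1 - 11/2)) = 91 - 119/(2*(-9/2)) = 91 - 119*(-2)/(2*9) = 91 - 119*(-1/9) = 91 + 119/9 = 938/9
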